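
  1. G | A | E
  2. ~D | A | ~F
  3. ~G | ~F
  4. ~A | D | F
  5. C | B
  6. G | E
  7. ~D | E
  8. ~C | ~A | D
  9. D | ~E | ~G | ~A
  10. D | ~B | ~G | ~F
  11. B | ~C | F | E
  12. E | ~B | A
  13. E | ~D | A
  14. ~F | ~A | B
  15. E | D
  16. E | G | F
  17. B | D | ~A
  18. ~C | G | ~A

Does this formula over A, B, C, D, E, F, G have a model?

Case G = 0:
Unit clause (E) forces E = 1.
Case C = 0:
Unit clause (B) forces B = 1.
Case D = 0:
Case A = 0:
Every clause is now satisfied; F is unconstrained.
A satisfying assignment: A ↦ 0; B ↦ 1; C ↦ 0; D ↦ 0; E ↦ 1; F ↦ 1; G ↦ 0.

Yes, satisfiable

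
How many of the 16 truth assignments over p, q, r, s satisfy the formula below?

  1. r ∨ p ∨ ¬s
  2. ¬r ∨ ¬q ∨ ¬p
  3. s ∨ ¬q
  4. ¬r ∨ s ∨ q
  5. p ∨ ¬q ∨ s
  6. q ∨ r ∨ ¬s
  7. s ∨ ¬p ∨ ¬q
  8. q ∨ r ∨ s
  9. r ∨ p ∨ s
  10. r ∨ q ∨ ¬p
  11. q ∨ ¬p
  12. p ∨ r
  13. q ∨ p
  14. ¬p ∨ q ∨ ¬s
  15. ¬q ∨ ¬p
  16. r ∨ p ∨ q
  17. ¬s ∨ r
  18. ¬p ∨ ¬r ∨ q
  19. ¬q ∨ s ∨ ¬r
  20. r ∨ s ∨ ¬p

There are 2^4 = 16 truth assignments over (p, q, r, s).
Check each against the 20 clauses (columns in the order p, q, r, s):
  F F F F  ✗ fails (q ∨ r ∨ s)
  F F F T  ✗ fails (r ∨ p ∨ ¬s)
  F F T F  ✗ fails (¬r ∨ s ∨ q)
  F F T T  ✗ fails (q ∨ p)
  F T F F  ✗ fails (s ∨ ¬q)
  F T F T  ✗ fails (r ∨ p ∨ ¬s)
  F T T F  ✗ fails (s ∨ ¬q)
  F T T T  ✓ satisfies all
  T F F F  ✗ fails (q ∨ r ∨ s)
  T F F T  ✗ fails (q ∨ r ∨ ¬s)
  T F T F  ✗ fails (¬r ∨ s ∨ q)
  T F T T  ✗ fails (q ∨ ¬p)
  T T F F  ✗ fails (s ∨ ¬q)
  T T F T  ✗ fails (¬q ∨ ¬p)
  T T T F  ✗ fails (¬r ∨ ¬q ∨ ¬p)
  T T T T  ✗ fails (¬r ∨ ¬q ∨ ¬p)
1 of the 16 rows is a model.

1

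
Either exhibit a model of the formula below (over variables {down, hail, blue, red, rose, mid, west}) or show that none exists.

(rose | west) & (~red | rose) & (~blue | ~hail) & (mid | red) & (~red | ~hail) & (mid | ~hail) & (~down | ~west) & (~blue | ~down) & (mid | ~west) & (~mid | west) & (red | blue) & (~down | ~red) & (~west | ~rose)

Suppose rose = 1.
(~west) alone gives west = 0.
(~mid) alone gives mid = 0.
(red) alone gives red = 1.
(~hail) alone gives hail = 0.
(~down) alone gives down = 0.
All clauses hold; blue can take either value.

down: 0,  hail: 0,  blue: 1,  red: 1,  rose: 1,  mid: 0,  west: 0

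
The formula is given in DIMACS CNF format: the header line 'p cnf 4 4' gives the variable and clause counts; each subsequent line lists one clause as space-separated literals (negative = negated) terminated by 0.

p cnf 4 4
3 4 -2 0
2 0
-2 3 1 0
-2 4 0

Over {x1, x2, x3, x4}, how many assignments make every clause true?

There are 2^4 = 16 truth assignments over (x1, x2, x3, x4).
Split on x2. With x2 = True, the clauses containing x2 are satisfied and ¬x2 drops from the rest; 3 of the 2^3 = 8 assignments to the other variables satisfy what remains.
With x2 = False, by the same count on the reduced clause set, 0 assignments work.
Total: 3 + 0 = 3.

3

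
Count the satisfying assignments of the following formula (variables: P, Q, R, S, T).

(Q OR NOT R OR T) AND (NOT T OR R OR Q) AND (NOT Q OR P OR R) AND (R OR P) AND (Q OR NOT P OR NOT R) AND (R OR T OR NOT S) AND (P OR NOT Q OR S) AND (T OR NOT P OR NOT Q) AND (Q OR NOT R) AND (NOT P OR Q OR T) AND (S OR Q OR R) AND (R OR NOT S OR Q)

There are 2^5 = 32 truth assignments over (P, Q, R, S, T).
Split on S. With S = true, the clauses containing S are satisfied and NOT S drops from the rest; 4 of the 2^4 = 16 assignments to the other variables satisfy what remains.
With S = false, by the same count on the reduced clause set, 2 assignments work.
(One model: P=F, Q=T, R=T, S=T, T=F.)
Total: 4 + 2 = 6.

6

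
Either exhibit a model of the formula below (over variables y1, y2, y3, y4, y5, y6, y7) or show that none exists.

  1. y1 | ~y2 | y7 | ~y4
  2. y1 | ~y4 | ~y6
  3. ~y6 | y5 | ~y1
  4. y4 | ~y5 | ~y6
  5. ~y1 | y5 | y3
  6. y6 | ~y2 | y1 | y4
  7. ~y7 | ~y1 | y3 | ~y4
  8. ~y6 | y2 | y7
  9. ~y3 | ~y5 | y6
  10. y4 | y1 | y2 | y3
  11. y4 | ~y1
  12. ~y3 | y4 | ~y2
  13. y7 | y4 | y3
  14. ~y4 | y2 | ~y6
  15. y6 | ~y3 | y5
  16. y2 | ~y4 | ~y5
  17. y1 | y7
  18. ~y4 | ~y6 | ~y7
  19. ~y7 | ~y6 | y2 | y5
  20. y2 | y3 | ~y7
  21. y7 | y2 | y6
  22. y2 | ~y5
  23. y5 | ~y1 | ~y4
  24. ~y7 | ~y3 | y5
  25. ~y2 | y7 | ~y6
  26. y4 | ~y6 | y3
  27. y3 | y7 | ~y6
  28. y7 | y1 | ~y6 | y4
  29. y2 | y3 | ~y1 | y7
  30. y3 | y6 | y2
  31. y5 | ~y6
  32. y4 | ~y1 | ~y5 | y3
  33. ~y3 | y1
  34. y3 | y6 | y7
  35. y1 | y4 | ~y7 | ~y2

Case y4 = 1:
Case y1 = 0:
Unit clause (~y6) forces y6 = 0.
Unit clause (y7) forces y7 = 1.
Unit clause (~y3) forces y3 = 0.
Unit clause (y2) forces y2 = 1.
All clauses hold; y5 can take either value.

y1: 0; y2: 1; y3: 0; y4: 1; y5: 1; y6: 0; y7: 1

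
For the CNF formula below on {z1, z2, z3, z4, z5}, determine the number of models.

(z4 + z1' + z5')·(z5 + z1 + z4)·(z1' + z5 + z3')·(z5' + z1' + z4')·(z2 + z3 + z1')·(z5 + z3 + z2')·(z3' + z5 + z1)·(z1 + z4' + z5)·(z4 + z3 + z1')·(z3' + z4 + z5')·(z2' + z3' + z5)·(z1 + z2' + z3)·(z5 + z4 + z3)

4

There are 2^5 = 32 truth assignments over (z1, z2, z3, z4, z5).
Split on z3. With z3 = 1, the clauses containing z3 are satisfied and z3' drops from the rest; 2 of the 2^4 = 16 assignments to the other variables satisfy what remains.
With z3 = 0, by the same count on the reduced clause set, 2 assignments work.
Total: 2 + 2 = 4.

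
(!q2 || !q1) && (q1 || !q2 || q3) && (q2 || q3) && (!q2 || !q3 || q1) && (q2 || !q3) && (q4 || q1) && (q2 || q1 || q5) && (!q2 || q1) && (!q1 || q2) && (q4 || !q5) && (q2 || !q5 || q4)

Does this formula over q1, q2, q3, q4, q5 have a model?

Try q2 = false.
From the singleton clause (q3), q3 = true.
Now (!q3) is unsatisfied and unit — conflict.
Backtrack on q2: now try q2 = true.
From the singleton clause (!q1), q1 = false.
Now (q1) is unsatisfied and unit — conflict.
Either choice for q2 ends in contradiction.
No assignment satisfies every clause.

No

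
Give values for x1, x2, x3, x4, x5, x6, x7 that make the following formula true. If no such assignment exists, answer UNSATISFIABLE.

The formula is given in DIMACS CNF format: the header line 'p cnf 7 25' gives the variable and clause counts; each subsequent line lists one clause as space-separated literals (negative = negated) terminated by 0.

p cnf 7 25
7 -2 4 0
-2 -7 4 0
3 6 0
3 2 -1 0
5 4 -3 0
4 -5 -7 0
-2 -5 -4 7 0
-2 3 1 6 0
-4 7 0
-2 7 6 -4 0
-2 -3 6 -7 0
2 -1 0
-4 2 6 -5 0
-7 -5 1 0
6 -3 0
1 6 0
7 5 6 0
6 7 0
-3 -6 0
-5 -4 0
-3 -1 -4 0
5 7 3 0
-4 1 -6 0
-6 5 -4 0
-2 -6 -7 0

Branch on x3: set x3 = False.
The clause (x6) is unit, so x6 = True.
Branch on x2: set x2 = False.
The clause (¬x1) is unit, so x1 = False.
The clause (¬x4) is unit, so x4 = False.
Branch on x5: set x5 = False.
The clause (x7) is unit, so x7 = True.
All clauses are satisfied.

x1=False,  x2=False,  x3=False,  x4=False,  x5=False,  x6=True,  x7=True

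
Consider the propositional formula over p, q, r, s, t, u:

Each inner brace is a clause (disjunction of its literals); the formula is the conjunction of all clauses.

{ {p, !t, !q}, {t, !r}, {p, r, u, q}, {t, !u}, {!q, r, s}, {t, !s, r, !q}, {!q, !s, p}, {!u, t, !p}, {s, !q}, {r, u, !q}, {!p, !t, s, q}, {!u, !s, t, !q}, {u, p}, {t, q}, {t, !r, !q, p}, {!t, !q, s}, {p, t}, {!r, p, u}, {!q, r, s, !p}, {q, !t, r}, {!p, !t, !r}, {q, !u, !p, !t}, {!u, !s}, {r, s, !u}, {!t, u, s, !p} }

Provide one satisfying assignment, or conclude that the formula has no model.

Case t = true:
Case p = false:
(!q) alone gives q = false.
(u) alone gives u = true.
(r) alone gives r = true.
(!s) alone gives s = false.
This assignment satisfies each clause.

p: false; q: false; r: true; s: false; t: true; u: true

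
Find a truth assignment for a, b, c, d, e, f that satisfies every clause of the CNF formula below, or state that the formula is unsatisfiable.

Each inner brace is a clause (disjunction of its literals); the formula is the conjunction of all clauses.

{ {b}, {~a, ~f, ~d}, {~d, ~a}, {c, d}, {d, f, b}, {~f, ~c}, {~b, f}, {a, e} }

a=0; b=1; c=0; d=1; e=1; f=1

From the singleton clause (b), b = 1.
From the singleton clause (f), f = 1.
From the singleton clause (~c), c = 0.
From the singleton clause (d), d = 1.
From the singleton clause (~a), a = 0.
From the singleton clause (e), e = 1.
Every clause now holds.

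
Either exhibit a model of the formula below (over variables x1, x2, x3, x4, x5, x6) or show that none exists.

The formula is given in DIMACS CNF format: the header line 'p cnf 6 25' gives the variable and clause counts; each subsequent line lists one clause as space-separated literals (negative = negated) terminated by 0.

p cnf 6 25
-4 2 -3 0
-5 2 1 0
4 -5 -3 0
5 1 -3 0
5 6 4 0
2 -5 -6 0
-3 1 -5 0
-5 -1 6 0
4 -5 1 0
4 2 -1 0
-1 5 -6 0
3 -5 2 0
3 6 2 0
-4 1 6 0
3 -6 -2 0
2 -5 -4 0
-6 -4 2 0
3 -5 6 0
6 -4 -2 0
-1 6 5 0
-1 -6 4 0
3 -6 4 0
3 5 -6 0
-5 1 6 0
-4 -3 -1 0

Try x4 = False.
Try x5 = False.
(x6) alone gives x6 = True.
(¬x1) alone gives x1 = False.
(¬x3) alone gives x3 = False.
That conflicts with the unit clause (x3).
That branch fails; take x5 = True instead.
(¬x3) alone gives x3 = False.
(x1) alone gives x1 = True.
(x6) alone gives x6 = True.
That conflicts with the unit clause (¬x6).
Both values of x5 lead to a conflict.
That branch fails; take x4 = True instead.
Try x2 = True.
(x6) alone gives x6 = True.
(x3) alone gives x3 = True.
(¬x1) alone gives x1 = False.
(x5) alone gives x5 = True.
That conflicts with the unit clause (¬x5).
That branch fails; take x2 = False instead.
(¬x3) alone gives x3 = False.
(¬x5) alone gives x5 = False.
(x6) alone gives x6 = True.
That conflicts with the unit clause (¬x6).
Both values of x2 lead to a conflict.
Both values of x4 lead to a conflict.

UNSATISFIABLE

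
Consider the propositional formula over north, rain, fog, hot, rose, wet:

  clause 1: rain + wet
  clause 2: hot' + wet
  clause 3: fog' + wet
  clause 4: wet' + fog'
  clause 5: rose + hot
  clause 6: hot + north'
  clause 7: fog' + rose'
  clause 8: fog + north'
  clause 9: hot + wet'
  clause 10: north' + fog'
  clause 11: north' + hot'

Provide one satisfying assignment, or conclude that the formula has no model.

north ↦ 0, rain ↦ 1, fog ↦ 0, hot ↦ 1, rose ↦ 0, wet ↦ 1

Case rain = 1:
Case hot = 1:
Unit clause (wet) forces wet = 1.
Unit clause (fog') forces fog = 0.
Unit clause (north') forces north = 0.
Every clause is now satisfied; rose is unconstrained.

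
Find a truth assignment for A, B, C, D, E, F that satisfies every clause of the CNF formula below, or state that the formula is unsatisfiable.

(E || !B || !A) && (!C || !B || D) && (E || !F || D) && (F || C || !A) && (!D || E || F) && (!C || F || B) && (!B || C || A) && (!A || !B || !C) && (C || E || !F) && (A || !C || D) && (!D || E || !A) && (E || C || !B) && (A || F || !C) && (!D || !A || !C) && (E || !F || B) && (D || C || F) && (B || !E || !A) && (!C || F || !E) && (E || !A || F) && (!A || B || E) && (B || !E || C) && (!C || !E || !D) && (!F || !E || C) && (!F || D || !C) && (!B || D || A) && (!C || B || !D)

A: false, B: true, C: true, D: true, E: false, F: true

Try E = false.
Try B = true.
Unit clause (!A) forces A = false.
Unit clause (C) forces C = true.
Unit clause (D) forces D = true.
Unit clause (F) forces F = true.
This assignment satisfies each clause.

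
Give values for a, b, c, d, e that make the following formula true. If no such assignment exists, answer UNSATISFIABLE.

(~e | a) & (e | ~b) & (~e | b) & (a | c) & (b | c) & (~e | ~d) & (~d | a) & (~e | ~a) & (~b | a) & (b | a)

Branch on e: set e = 0.
The clause (~b) is unit, so b = 0.
The clause (c) is unit, so c = 1.
The clause (a) is unit, so a = 1.
All clauses hold; d can take either value.

a=1; b=0; c=1; d=0; e=0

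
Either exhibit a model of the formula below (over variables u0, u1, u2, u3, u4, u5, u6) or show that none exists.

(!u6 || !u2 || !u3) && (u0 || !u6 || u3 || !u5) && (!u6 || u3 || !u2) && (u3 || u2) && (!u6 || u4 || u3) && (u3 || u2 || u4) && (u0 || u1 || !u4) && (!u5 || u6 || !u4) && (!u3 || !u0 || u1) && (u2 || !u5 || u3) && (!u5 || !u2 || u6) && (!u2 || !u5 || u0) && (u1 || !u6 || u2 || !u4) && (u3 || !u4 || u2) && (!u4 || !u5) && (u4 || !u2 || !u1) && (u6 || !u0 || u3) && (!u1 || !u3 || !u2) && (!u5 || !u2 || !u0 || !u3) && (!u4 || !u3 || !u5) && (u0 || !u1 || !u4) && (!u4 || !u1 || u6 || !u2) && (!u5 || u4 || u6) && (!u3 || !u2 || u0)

Suppose u3 = true.
Suppose u6 = true.
From the singleton clause (!u2), u2 = false.
Suppose u0 = false.
Suppose u1 = true.
From the singleton clause (!u4), u4 = false.
All clauses hold; u5 can take either value.

u0=false; u1=true; u2=false; u3=true; u4=false; u5=false; u6=true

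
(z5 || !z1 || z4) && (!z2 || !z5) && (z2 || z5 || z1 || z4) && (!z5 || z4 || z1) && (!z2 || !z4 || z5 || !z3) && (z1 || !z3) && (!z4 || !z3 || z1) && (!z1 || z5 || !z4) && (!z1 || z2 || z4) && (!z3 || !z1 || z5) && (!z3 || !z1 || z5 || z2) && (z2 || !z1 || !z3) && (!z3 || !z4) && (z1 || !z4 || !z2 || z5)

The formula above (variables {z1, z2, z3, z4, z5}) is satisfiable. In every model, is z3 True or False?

False

Suppose z3 = true.
The clause (z1) is unit, so z1 = true.
The clause (z5) is unit, so z5 = true.
The clause (!z2) is unit, so z2 = false.
Now (z2) is unsatisfied and unit — conflict.
So every satisfying assignment has z3 = False.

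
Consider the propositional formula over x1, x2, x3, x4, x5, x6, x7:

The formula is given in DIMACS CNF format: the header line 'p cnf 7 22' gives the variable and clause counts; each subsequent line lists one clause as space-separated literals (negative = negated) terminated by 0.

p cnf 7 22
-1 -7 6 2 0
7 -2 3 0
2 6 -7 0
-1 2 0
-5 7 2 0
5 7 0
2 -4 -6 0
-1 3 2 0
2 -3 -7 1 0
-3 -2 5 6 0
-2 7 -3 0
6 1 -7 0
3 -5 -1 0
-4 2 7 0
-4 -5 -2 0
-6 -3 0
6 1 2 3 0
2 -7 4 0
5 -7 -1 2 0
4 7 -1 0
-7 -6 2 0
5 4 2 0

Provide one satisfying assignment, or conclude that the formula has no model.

x1: True,  x2: True,  x3: True,  x4: False,  x5: True,  x6: False,  x7: True

Case x1 = True:
The clause (x2) is unit, so x2 = True.
Case x7 = True:
Case x3 = True:
The clause (¬x6) is unit, so x6 = False.
The clause (x5) is unit, so x5 = True.
The clause (¬x4) is unit, so x4 = False.
Every clause now holds.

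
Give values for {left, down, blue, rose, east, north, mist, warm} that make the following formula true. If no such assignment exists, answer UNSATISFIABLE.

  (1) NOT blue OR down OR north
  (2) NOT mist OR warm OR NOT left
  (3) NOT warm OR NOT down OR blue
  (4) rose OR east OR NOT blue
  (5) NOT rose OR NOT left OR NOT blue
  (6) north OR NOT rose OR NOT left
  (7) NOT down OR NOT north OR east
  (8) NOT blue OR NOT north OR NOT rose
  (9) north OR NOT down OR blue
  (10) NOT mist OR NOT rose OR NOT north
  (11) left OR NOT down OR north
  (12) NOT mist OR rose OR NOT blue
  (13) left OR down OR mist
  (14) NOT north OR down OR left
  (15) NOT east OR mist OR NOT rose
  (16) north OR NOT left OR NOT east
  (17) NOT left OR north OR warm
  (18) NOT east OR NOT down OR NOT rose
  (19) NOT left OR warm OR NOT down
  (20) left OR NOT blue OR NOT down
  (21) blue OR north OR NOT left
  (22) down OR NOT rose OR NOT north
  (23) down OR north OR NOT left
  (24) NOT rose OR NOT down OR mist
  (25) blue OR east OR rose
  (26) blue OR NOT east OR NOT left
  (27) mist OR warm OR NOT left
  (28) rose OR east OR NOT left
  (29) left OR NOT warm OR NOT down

Branch on blue: set blue = false.
Branch on warm: set warm = false.
Branch on mist: set mist = true.
(NOT left) alone gives left = false.
Branch on north: set north = false.
(NOT down) alone gives down = false.
Branch on east: set east = true.
Every clause is now satisfied; rose is unconstrained.

left ↦ false,  down ↦ false,  blue ↦ false,  rose ↦ false,  east ↦ true,  north ↦ false,  mist ↦ true,  warm ↦ false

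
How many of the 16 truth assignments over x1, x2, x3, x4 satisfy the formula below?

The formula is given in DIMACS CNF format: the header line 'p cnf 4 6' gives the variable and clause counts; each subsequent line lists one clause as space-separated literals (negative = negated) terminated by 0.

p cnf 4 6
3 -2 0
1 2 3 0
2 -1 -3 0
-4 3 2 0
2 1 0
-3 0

1

There are 2^4 = 16 truth assignments over (x1, x2, x3, x4).
Check each against the 6 clauses (columns in the order x1, x2, x3, x4):
  F F F F  ✗ fails (x1 ∨ x2 ∨ x3)
  F F F T  ✗ fails (x1 ∨ x2 ∨ x3)
  F F T F  ✗ fails (x2 ∨ x1)
  F F T T  ✗ fails (x2 ∨ x1)
  F T F F  ✗ fails (x3 ∨ ¬x2)
  F T F T  ✗ fails (x3 ∨ ¬x2)
  F T T F  ✗ fails (¬x3)
  F T T T  ✗ fails (¬x3)
  T F F F  ✓ satisfies all
  T F F T  ✗ fails (¬x4 ∨ x3 ∨ x2)
  T F T F  ✗ fails (x2 ∨ ¬x1 ∨ ¬x3)
  T F T T  ✗ fails (x2 ∨ ¬x1 ∨ ¬x3)
  T T F F  ✗ fails (x3 ∨ ¬x2)
  T T F T  ✗ fails (x3 ∨ ¬x2)
  T T T F  ✗ fails (¬x3)
  T T T T  ✗ fails (¬x3)
1 of the 16 rows is a model.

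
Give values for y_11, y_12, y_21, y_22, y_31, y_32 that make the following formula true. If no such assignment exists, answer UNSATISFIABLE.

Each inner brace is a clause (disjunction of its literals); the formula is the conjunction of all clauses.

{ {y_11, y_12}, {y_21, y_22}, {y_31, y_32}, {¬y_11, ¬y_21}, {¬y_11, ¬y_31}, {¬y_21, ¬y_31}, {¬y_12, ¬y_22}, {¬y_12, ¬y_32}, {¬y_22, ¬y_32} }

Case y_11 = True:
The clause (¬y_21) is unit, so y_21 = False.
The clause (y_22) is unit, so y_22 = True.
The clause (¬y_31) is unit, so y_31 = False.
The clause (y_32) is unit, so y_32 = True.
Now (¬y_32) is unsatisfied and unit — conflict.
Undo y_11 and try y_11 = False.
The clause (y_12) is unit, so y_12 = True.
The clause (¬y_22) is unit, so y_22 = False.
The clause (y_21) is unit, so y_21 = True.
The clause (¬y_31) is unit, so y_31 = False.
The clause (y_32) is unit, so y_32 = True.
Now (¬y_32) is unsatisfied and unit — conflict.
Both values of y_11 lead to a conflict.

UNSATISFIABLE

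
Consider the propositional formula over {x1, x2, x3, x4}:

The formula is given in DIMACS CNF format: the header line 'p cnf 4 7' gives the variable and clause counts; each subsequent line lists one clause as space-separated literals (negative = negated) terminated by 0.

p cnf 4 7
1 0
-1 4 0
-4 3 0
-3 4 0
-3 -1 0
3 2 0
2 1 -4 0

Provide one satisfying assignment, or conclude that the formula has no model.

Unit clause (x1) forces x1 = True.
Unit clause (x4) forces x4 = True.
Unit clause (x3) forces x3 = True.
But (¬x3) is also a unit clause — contradiction.

UNSATISFIABLE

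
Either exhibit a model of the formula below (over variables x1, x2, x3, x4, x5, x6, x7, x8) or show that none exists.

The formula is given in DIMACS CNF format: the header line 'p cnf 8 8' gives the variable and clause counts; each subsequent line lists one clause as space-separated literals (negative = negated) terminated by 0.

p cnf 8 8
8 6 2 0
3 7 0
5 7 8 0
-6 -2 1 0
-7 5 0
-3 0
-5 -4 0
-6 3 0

x1=False,  x2=True,  x3=False,  x4=False,  x5=True,  x6=False,  x7=True,  x8=True

The clause (¬x3) is unit, so x3 = False.
The clause (x7) is unit, so x7 = True.
The clause (x5) is unit, so x5 = True.
The clause (¬x4) is unit, so x4 = False.
The clause (¬x6) is unit, so x6 = False.
Case x8 = True:
All clauses hold; x1, x2 can take either value.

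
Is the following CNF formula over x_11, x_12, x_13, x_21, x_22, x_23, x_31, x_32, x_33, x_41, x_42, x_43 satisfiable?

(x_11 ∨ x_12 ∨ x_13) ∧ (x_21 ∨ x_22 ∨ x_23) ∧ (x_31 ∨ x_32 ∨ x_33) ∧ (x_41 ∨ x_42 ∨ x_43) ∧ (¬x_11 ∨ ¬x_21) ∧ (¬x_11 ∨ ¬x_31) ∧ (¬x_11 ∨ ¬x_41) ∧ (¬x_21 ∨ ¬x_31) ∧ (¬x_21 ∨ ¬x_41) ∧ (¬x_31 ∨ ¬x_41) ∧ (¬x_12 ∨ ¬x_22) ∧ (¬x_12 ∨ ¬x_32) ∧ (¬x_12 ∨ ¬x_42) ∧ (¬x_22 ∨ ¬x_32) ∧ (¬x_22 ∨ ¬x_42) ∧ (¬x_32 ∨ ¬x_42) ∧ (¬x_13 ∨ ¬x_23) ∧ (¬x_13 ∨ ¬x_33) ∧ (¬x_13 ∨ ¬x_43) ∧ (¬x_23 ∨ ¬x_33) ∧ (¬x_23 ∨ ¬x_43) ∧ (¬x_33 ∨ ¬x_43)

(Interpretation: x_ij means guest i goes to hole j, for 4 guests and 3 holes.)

Branch on x_11: set x_11 = False.
Branch on x_12: set x_12 = True.
From the singleton clause (¬x_22), x_22 = False.
From the singleton clause (¬x_32), x_32 = False.
From the singleton clause (¬x_42), x_42 = False.
Branch on x_21: set x_21 = True.
From the singleton clause (¬x_31), x_31 = False.
From the singleton clause (x_33), x_33 = True.
From the singleton clause (¬x_41), x_41 = False.
From the singleton clause (x_43), x_43 = True.
Now (¬x_43) is unsatisfied and unit — conflict.
Undo x_21 and try x_21 = False.
From the singleton clause (x_23), x_23 = True.
From the singleton clause (¬x_13), x_13 = False.
From the singleton clause (¬x_33), x_33 = False.
From the singleton clause (x_31), x_31 = True.
From the singleton clause (¬x_41), x_41 = False.
From the singleton clause (x_43), x_43 = True.
Now (¬x_43) is unsatisfied and unit — conflict.
Both values of x_21 lead to a conflict.
Undo x_12 and try x_12 = False.
From the singleton clause (x_13), x_13 = True.
From the singleton clause (¬x_23), x_23 = False.
From the singleton clause (¬x_33), x_33 = False.
From the singleton clause (¬x_43), x_43 = False.
Branch on x_21: set x_21 = True.
From the singleton clause (¬x_31), x_31 = False.
From the singleton clause (x_32), x_32 = True.
From the singleton clause (¬x_41), x_41 = False.
From the singleton clause (x_42), x_42 = True.
Now (¬x_42) is unsatisfied and unit — conflict.
Undo x_21 and try x_21 = False.
From the singleton clause (x_22), x_22 = True.
From the singleton clause (¬x_32), x_32 = False.
From the singleton clause (x_31), x_31 = True.
From the singleton clause (¬x_41), x_41 = False.
From the singleton clause (x_42), x_42 = True.
Now (¬x_42) is unsatisfied and unit — conflict.
Both values of x_21 lead to a conflict.
Both values of x_12 lead to a conflict.
Undo x_11 and try x_11 = True.
From the singleton clause (¬x_21), x_21 = False.
From the singleton clause (¬x_31), x_31 = False.
From the singleton clause (¬x_41), x_41 = False.
Branch on x_22: set x_22 = True.
From the singleton clause (¬x_12), x_12 = False.
From the singleton clause (¬x_32), x_32 = False.
From the singleton clause (x_33), x_33 = True.
From the singleton clause (¬x_42), x_42 = False.
From the singleton clause (x_43), x_43 = True.
Now (¬x_43) is unsatisfied and unit — conflict.
Undo x_22 and try x_22 = False.
From the singleton clause (x_23), x_23 = True.
From the singleton clause (¬x_13), x_13 = False.
From the singleton clause (¬x_33), x_33 = False.
From the singleton clause (x_32), x_32 = True.
From the singleton clause (¬x_12), x_12 = False.
From the singleton clause (¬x_42), x_42 = False.
From the singleton clause (x_43), x_43 = True.
Now (¬x_43) is unsatisfied and unit — conflict.
Both values of x_22 lead to a conflict.
Both values of x_11 lead to a conflict.
No assignment satisfies every clause.

Unsatisfiable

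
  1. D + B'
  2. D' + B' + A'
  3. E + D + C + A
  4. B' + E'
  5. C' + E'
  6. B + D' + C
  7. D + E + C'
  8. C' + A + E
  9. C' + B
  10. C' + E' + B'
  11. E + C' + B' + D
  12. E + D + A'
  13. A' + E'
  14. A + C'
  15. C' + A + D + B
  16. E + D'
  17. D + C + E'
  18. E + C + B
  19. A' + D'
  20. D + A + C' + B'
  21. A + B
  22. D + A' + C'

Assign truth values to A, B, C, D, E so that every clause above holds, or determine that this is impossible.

UNSATISFIABLE

Case D = 1:
From the singleton clause (E), E = 1.
From the singleton clause (B'), B = 0.
From the singleton clause (C'), C = 0.
That conflicts with the unit clause (C).
So D must be the other value — set D = 0.
From the singleton clause (B'), B = 0.
From the singleton clause (C'), C = 0.
From the singleton clause (E'), E = 0.
That conflicts with the unit clause (E).
Neither D = 1 nor D = 0 works.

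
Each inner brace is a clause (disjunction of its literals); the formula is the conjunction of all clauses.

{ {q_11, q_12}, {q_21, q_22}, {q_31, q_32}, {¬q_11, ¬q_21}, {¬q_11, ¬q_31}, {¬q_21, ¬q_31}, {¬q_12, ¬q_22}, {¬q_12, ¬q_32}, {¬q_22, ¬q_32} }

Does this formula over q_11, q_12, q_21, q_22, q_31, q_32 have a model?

Try q_11 = True.
Unit clause (¬q_21) forces q_21 = False.
Unit clause (q_22) forces q_22 = True.
Unit clause (¬q_31) forces q_31 = False.
Unit clause (q_32) forces q_32 = True.
Now (¬q_32) is unsatisfied and unit — conflict.
So q_11 must be the other value — set q_11 = False.
Unit clause (q_12) forces q_12 = True.
Unit clause (¬q_22) forces q_22 = False.
Unit clause (q_21) forces q_21 = True.
Unit clause (¬q_31) forces q_31 = False.
Unit clause (q_32) forces q_32 = True.
Now (¬q_32) is unsatisfied and unit — conflict.
Either choice for q_11 ends in contradiction.
No assignment satisfies every clause.

No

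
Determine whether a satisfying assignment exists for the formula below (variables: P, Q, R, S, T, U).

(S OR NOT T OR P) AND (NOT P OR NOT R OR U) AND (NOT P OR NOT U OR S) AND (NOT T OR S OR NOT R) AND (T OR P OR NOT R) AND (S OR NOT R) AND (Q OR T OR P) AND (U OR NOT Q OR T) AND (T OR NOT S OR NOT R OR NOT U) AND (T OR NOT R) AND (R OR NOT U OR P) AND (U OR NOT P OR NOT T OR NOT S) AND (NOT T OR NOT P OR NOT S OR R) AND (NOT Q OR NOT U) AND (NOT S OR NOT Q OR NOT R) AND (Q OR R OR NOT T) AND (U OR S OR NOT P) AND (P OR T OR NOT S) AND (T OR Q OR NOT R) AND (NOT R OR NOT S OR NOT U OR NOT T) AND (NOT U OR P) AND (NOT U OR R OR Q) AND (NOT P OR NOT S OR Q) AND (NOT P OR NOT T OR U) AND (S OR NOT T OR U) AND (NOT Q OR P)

Case S = true:
Case T = true:
Case U = false:
From the singleton clause (NOT P), P = false.
From the singleton clause (NOT Q), Q = false.
From the singleton clause (R), R = true.
All clauses are satisfied.
A satisfying assignment: P ↦ false, Q ↦ false, R ↦ true, S ↦ true, T ↦ true, U ↦ false.

Satisfiable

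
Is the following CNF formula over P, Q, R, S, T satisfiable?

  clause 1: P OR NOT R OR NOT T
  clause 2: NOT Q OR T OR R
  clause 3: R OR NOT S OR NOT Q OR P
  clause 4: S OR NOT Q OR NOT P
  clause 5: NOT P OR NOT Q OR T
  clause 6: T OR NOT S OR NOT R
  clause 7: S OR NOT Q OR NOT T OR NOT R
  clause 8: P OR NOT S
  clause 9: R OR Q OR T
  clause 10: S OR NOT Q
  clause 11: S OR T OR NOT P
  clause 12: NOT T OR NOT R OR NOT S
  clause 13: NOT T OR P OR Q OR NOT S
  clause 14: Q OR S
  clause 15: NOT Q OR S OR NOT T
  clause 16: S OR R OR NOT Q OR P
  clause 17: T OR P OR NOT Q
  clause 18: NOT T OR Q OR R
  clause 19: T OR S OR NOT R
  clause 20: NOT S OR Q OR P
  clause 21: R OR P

Satisfiable

Suppose P = true.
Suppose S = true.
Suppose Q = true.
(T) alone gives T = true.
(NOT R) alone gives R = false.
All clauses are satisfied.
A satisfying assignment: P=true,  Q=true,  R=false,  S=true,  T=true.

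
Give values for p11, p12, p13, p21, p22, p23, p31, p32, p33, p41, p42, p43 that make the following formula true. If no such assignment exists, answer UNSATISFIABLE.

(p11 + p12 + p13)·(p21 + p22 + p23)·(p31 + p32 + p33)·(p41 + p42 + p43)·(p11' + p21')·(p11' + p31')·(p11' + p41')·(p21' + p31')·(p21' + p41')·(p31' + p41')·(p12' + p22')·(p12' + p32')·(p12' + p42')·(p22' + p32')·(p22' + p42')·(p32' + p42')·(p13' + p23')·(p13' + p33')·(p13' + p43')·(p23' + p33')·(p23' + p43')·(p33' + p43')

UNSATISFIABLE

Branch on p11: set p11 = 0.
Branch on p12: set p12 = 1.
Unit clause (p22') forces p22 = 0.
Unit clause (p32') forces p32 = 0.
Unit clause (p42') forces p42 = 0.
Branch on p21: set p21 = 1.
Unit clause (p31') forces p31 = 0.
Unit clause (p33) forces p33 = 1.
Unit clause (p41') forces p41 = 0.
Unit clause (p43) forces p43 = 1.
Now (p43') is unsatisfied and unit — conflict.
So p21 must be the other value — set p21 = 0.
Unit clause (p23) forces p23 = 1.
Unit clause (p13') forces p13 = 0.
Unit clause (p33') forces p33 = 0.
Unit clause (p31) forces p31 = 1.
Unit clause (p41') forces p41 = 0.
Unit clause (p43) forces p43 = 1.
Now (p43') is unsatisfied and unit — conflict.
Both values of p21 lead to a conflict.
So p12 must be the other value — set p12 = 0.
Unit clause (p13) forces p13 = 1.
Unit clause (p23') forces p23 = 0.
Unit clause (p33') forces p33 = 0.
Unit clause (p43') forces p43 = 0.
Branch on p21: set p21 = 1.
Unit clause (p31') forces p31 = 0.
Unit clause (p32) forces p32 = 1.
Unit clause (p41') forces p41 = 0.
Unit clause (p42) forces p42 = 1.
Now (p42') is unsatisfied and unit — conflict.
So p21 must be the other value — set p21 = 0.
Unit clause (p22) forces p22 = 1.
Unit clause (p32') forces p32 = 0.
Unit clause (p31) forces p31 = 1.
Unit clause (p41') forces p41 = 0.
Unit clause (p42) forces p42 = 1.
Now (p42') is unsatisfied and unit — conflict.
Both values of p21 lead to a conflict.
Both values of p12 lead to a conflict.
So p11 must be the other value — set p11 = 1.
Unit clause (p21') forces p21 = 0.
Unit clause (p31') forces p31 = 0.
Unit clause (p41') forces p41 = 0.
Branch on p22: set p22 = 1.
Unit clause (p12') forces p12 = 0.
Unit clause (p32') forces p32 = 0.
Unit clause (p33) forces p33 = 1.
Unit clause (p42') forces p42 = 0.
Unit clause (p43) forces p43 = 1.
Now (p43') is unsatisfied and unit — conflict.
So p22 must be the other value — set p22 = 0.
Unit clause (p23) forces p23 = 1.
Unit clause (p13') forces p13 = 0.
Unit clause (p33') forces p33 = 0.
Unit clause (p32) forces p32 = 1.
Unit clause (p12') forces p12 = 0.
Unit clause (p42') forces p42 = 0.
Unit clause (p43) forces p43 = 1.
Now (p43') is unsatisfied and unit — conflict.
Both values of p22 lead to a conflict.
Both values of p11 lead to a conflict.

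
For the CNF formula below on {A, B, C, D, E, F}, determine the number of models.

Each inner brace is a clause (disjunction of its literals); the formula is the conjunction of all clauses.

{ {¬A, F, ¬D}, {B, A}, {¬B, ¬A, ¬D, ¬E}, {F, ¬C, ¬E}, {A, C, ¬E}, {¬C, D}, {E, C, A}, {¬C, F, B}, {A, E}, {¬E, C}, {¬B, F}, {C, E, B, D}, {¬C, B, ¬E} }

6

There are 2^6 = 64 truth assignments over (A, B, C, D, E, F).
Split on B. With B = True, the clauses containing B are satisfied and ¬B drops from the rest; 4 of the 2^5 = 32 assignments to the other variables satisfy what remains.
With B = False, by the same count on the reduced clause set, 2 assignments work.
(One model: A=F, B=T, C=T, D=T, E=T, F=T.)
Total: 4 + 2 = 6.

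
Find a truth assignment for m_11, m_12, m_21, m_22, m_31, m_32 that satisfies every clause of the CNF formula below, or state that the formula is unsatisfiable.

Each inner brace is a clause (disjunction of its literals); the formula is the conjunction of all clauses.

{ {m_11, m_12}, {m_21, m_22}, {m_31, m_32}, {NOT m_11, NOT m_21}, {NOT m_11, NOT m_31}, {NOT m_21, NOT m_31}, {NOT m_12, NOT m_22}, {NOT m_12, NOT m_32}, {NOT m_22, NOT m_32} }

UNSATISFIABLE

Branch on m_11: set m_11 = true.
(NOT m_21) alone gives m_21 = false.
(m_22) alone gives m_22 = true.
(NOT m_31) alone gives m_31 = false.
(m_32) alone gives m_32 = true.
Now (NOT m_32) is unsatisfied and unit — conflict.
Undo m_11 and try m_11 = false.
(m_12) alone gives m_12 = true.
(NOT m_22) alone gives m_22 = false.
(m_21) alone gives m_21 = true.
(NOT m_31) alone gives m_31 = false.
(m_32) alone gives m_32 = true.
Now (NOT m_32) is unsatisfied and unit — conflict.
Both values of m_11 lead to a conflict.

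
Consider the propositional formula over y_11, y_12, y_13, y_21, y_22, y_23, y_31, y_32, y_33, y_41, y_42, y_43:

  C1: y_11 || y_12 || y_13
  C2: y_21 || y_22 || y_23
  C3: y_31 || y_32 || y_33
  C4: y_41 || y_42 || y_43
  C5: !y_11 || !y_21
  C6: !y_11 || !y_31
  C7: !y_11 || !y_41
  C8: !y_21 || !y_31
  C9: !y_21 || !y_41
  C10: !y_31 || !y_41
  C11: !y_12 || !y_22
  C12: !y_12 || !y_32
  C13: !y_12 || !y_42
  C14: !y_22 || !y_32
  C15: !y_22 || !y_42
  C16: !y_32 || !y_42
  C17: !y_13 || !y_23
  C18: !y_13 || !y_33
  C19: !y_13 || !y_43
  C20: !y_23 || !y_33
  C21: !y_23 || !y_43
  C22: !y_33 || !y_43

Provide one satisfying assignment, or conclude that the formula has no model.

UNSATISFIABLE

Try y_11 = false.
Try y_12 = true.
(!y_22) alone gives y_22 = false.
(!y_32) alone gives y_32 = false.
(!y_42) alone gives y_42 = false.
Try y_21 = true.
(!y_31) alone gives y_31 = false.
(y_33) alone gives y_33 = true.
(!y_41) alone gives y_41 = false.
(y_43) alone gives y_43 = true.
Now (!y_43) is unsatisfied and unit — conflict.
That branch fails; take y_21 = false instead.
(y_23) alone gives y_23 = true.
(!y_13) alone gives y_13 = false.
(!y_33) alone gives y_33 = false.
(y_31) alone gives y_31 = true.
(!y_41) alone gives y_41 = false.
(y_43) alone gives y_43 = true.
Now (!y_43) is unsatisfied and unit — conflict.
Either choice for y_21 ends in contradiction.
That branch fails; take y_12 = false instead.
(y_13) alone gives y_13 = true.
(!y_23) alone gives y_23 = false.
(!y_33) alone gives y_33 = false.
(!y_43) alone gives y_43 = false.
Try y_21 = true.
(!y_31) alone gives y_31 = false.
(y_32) alone gives y_32 = true.
(!y_41) alone gives y_41 = false.
(y_42) alone gives y_42 = true.
Now (!y_42) is unsatisfied and unit — conflict.
That branch fails; take y_21 = false instead.
(y_22) alone gives y_22 = true.
(!y_32) alone gives y_32 = false.
(y_31) alone gives y_31 = true.
(!y_41) alone gives y_41 = false.
(y_42) alone gives y_42 = true.
Now (!y_42) is unsatisfied and unit — conflict.
Either choice for y_21 ends in contradiction.
Either choice for y_12 ends in contradiction.
That branch fails; take y_11 = true instead.
(!y_21) alone gives y_21 = false.
(!y_31) alone gives y_31 = false.
(!y_41) alone gives y_41 = false.
Try y_22 = true.
(!y_12) alone gives y_12 = false.
(!y_32) alone gives y_32 = false.
(y_33) alone gives y_33 = true.
(!y_42) alone gives y_42 = false.
(y_43) alone gives y_43 = true.
Now (!y_43) is unsatisfied and unit — conflict.
That branch fails; take y_22 = false instead.
(y_23) alone gives y_23 = true.
(!y_13) alone gives y_13 = false.
(!y_33) alone gives y_33 = false.
(y_32) alone gives y_32 = true.
(!y_12) alone gives y_12 = false.
(!y_42) alone gives y_42 = false.
(y_43) alone gives y_43 = true.
Now (!y_43) is unsatisfied and unit — conflict.
Either choice for y_22 ends in contradiction.
Either choice for y_11 ends in contradiction.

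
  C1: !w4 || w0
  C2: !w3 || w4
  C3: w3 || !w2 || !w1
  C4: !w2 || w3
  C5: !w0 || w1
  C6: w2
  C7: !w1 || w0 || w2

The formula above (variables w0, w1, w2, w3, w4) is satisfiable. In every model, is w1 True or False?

Suppose w1 = false.
Unit clause (!w0) forces w0 = false.
Unit clause (!w4) forces w4 = false.
Unit clause (!w3) forces w3 = false.
Unit clause (!w2) forces w2 = false.
That conflicts with the unit clause (w2).
So every satisfying assignment has w1 = True.

True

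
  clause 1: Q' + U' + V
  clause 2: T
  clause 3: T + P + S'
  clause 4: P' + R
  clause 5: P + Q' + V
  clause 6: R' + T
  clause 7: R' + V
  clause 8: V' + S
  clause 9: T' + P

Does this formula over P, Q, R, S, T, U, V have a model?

Yes

(T) alone gives T = 1.
(P) alone gives P = 1.
(R) alone gives R = 1.
(V) alone gives V = 1.
(S) alone gives S = 1.
All clauses hold; Q, U can take either value.
A satisfying assignment: P=1, Q=1, R=1, S=1, T=1, U=0, V=1.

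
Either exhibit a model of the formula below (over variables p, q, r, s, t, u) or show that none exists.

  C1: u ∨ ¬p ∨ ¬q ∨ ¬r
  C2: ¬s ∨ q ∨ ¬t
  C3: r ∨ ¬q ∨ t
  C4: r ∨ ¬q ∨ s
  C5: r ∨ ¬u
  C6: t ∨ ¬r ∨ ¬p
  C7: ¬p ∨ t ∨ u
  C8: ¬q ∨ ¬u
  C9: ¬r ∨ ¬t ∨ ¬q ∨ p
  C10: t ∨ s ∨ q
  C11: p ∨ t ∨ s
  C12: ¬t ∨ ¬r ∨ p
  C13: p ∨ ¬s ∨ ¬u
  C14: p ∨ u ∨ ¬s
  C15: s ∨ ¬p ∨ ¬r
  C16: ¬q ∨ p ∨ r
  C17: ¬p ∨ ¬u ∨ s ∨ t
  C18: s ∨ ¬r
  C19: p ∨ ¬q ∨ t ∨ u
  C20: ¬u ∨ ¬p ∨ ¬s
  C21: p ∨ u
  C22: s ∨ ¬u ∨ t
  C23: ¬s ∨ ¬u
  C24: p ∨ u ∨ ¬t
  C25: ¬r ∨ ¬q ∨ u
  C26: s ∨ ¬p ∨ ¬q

p ↦ True, q ↦ False, r ↦ False, s ↦ False, t ↦ True, u ↦ False

Case r = False:
From the singleton clause (¬u), u = False.
From the singleton clause (p), p = True.
From the singleton clause (t), t = True.
Case s = False:
From the singleton clause (¬q), q = False.
All clauses are satisfied.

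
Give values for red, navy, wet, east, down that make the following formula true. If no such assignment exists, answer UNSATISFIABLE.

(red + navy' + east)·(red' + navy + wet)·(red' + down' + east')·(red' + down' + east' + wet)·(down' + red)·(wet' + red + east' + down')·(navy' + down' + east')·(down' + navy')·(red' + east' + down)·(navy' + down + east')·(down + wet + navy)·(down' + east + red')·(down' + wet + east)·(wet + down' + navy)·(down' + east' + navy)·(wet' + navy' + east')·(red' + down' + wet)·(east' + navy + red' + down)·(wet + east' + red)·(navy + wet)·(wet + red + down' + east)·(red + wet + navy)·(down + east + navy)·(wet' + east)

red=0, navy=0, wet=1, east=1, down=0

Try down = 0.
Try red = 0.
Try navy = 0.
Unit clause (wet) forces wet = 1.
Unit clause (east) forces east = 1.
All clauses are satisfied.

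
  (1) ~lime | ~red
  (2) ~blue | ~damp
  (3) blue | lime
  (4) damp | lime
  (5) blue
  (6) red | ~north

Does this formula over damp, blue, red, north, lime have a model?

(blue) alone gives blue = 1.
(~damp) alone gives damp = 0.
(lime) alone gives lime = 1.
(~red) alone gives red = 0.
(~north) alone gives north = 0.
This assignment satisfies each clause.
A satisfying assignment: damp: 0,  blue: 1,  red: 0,  north: 0,  lime: 1.

Yes, satisfiable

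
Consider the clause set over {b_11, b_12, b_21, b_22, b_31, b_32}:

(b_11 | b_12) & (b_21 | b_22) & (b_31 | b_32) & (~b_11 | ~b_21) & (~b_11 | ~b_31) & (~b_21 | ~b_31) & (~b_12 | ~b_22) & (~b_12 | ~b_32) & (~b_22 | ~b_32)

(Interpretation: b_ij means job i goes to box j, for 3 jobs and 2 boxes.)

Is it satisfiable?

No

Case b_11 = 1:
Unit clause (~b_21) forces b_21 = 0.
Unit clause (b_22) forces b_22 = 1.
Unit clause (~b_31) forces b_31 = 0.
Unit clause (b_32) forces b_32 = 1.
But (~b_32) is also a unit clause — contradiction.
Backtrack on b_11: now try b_11 = 0.
Unit clause (b_12) forces b_12 = 1.
Unit clause (~b_22) forces b_22 = 0.
Unit clause (b_21) forces b_21 = 1.
Unit clause (~b_31) forces b_31 = 0.
Unit clause (b_32) forces b_32 = 1.
But (~b_32) is also a unit clause — contradiction.
Either choice for b_11 ends in contradiction.
No assignment satisfies every clause.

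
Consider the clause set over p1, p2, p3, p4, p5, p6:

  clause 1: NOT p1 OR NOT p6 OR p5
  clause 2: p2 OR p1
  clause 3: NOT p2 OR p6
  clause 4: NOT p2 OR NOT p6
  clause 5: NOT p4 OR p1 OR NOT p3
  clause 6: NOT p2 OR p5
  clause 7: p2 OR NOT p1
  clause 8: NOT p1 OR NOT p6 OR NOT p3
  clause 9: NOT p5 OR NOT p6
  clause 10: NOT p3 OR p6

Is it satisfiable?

Unsatisfiable

Case p2 = true:
The clause (p6) is unit, so p6 = true.
But (NOT p6) is also a unit clause — contradiction.
Undo p2 and try p2 = false.
The clause (p1) is unit, so p1 = true.
But (NOT p1) is also a unit clause — contradiction.
Neither p2 = true nor p2 = false works.
No assignment satisfies every clause.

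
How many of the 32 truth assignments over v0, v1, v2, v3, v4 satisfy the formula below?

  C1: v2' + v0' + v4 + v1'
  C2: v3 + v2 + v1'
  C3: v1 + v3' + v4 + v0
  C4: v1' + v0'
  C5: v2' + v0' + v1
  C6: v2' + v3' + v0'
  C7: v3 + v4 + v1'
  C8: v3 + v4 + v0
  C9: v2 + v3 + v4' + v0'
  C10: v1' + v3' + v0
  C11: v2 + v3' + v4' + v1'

There are 2^5 = 32 truth assignments over (v0, v1, v2, v3, v4).
Split on v2. With v2 = 1, the clauses containing v2 are satisfied and v2' drops from the rest; 3 of the 2^4 = 16 assignments to the other variables satisfy what remains.
With v2 = 0, by the same count on the reduced clause set, 5 assignments work.
(One model: v0=F, v1=F, v2=F, v3=F, v4=T.)
Total: 3 + 5 = 8.

8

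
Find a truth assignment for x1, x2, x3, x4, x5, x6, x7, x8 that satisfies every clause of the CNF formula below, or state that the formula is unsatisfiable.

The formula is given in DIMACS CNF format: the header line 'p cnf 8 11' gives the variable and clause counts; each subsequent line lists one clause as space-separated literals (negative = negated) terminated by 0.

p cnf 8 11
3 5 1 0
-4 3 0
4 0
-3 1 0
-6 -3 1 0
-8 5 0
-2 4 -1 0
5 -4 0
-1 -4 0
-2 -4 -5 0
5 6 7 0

UNSATISFIABLE

Unit clause (x4) forces x4 = True.
Unit clause (x3) forces x3 = True.
Unit clause (x1) forces x1 = True.
That conflicts with the unit clause (¬x1).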